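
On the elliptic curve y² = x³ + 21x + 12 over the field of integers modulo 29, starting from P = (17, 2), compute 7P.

Repeated addition: build up to 7P.
2P: tangent at (17, 2): λ = (3·17² + 21)/(2·2) ≡ 18/4. 4⁻¹ ≡ 22 (mod 29) since 4·22 = 88 ≡ 1, so λ ≡ 18·22 ≡ 19.
  x = λ² - 17 - 17 = 361 - 34 ≡ 8; y = λ·(17 - 8) - 2 ≡ 24. → (8, 24)
3P: (8, 24) + (17, 2). λ = (2 - 24)/(17 - 8) ≡ 7/9 mod 29. 9⁻¹ ≡ 13 (mod 29), so λ ≡ 4.
  x = λ² - 8 - 17 = 16 - 25 ≡ 20; y = λ·(8 - 20) - 24 ≡ 15. → (20, 15)
4P: (20, 15) + (17, 2). λ = (2 - 15)/(17 - 20) ≡ 16/26 mod 29. 26⁻¹ ≡ 19 (mod 29) since 26·19 = 494 ≡ 1, so λ ≡ 14.
  x = λ² - 20 - 17 = 196 - 37 ≡ 14; y = λ·(20 - 14) - 15 ≡ 11. → (14, 11)
5P: (14, 11) + (17, 2). λ = (2 - 11)/(17 - 14) ≡ 20/3 mod 29. 3⁻¹ ≡ 10 (mod 29) since 3·10 = 30 ≡ 1, so λ ≡ 26.
  x = λ² - 14 - 17 = 676 - 31 ≡ 7; y = λ·(14 - 7) - 11 ≡ 26. → (7, 26)
6P: (7, 26) + (17, 2). λ = (2 - 26)/(17 - 7) ≡ 5/10 mod 29. 10⁻¹ ≡ 3 (mod 29), so λ ≡ 15.
  x = λ² - 7 - 17 = 225 - 24 ≡ 27; y = λ·(7 - 27) - 26 ≡ 22. → (27, 22)
7P: (27, 22) + (17, 2). λ = (2 - 22)/(17 - 27) ≡ 9/19 mod 29. 19⁻¹ ≡ 26 (mod 29), so λ ≡ 2.
  x = λ² - 27 - 17 = 4 - 44 ≡ 18; y = λ·(27 - 18) - 22 ≡ 25. → (18, 25)

(18, 25)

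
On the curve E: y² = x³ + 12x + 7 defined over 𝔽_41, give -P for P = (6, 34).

-(6, 34) = (6, -34 mod 41) = (6, 7).

(6, 7)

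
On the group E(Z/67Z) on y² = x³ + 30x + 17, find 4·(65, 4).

(18, 15)

Write P = (65, 4).
Double-and-add on 4 = (100)₂. Start with P = (65, 4) for the leading 1-bit.
double: tangent at (65, 4): λ = (3·65² + 30)/(2·4) ≡ 42/8. 8⁻¹ ≡ 42 (mod 67) since 8·42 = 336 ≡ 1, so λ ≡ 42·42 ≡ 22.
  x = λ² - 65 - 65 = 484 - 130 ≡ 19; y = λ·(65 - 19) - 4 ≡ 3. → (19, 3)
double: tangent at (19, 3): λ = (3·19² + 30)/(2·3) ≡ 41/6. 6⁻¹ ≡ 56 (mod 67) since 6·56 = 336 ≡ 1, so λ ≡ 41·56 ≡ 18.
  x = λ² - 19 - 19 = 324 - 38 ≡ 18; y = λ·(19 - 18) - 3 ≡ 15. → (18, 15)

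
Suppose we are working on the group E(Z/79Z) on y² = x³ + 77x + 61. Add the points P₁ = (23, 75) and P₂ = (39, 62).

(55, 30)

(23, 75) + (39, 62). λ = (62 - 75)/(39 - 23) ≡ 66/16 mod 79. 16⁻¹ ≡ 5 (mod 79) since 16·5 = 80 ≡ 1, so λ ≡ 14.
  x = λ² - 23 - 39 = 196 - 62 ≡ 55; y = λ·(23 - 55) - 75 ≡ 30. → (55, 30)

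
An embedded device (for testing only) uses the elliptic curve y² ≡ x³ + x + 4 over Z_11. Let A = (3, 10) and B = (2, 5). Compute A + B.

(3, 10) + (2, 5). λ = (5 - 10)/(2 - 3) ≡ 6/10 mod 11. 10⁻¹ ≡ 10 (mod 11), so λ ≡ 5.
  x = λ² - 3 - 2 = 25 - 5 ≡ 9; y = λ·(3 - 9) - 10 ≡ 4. → (9, 4)

(9, 4)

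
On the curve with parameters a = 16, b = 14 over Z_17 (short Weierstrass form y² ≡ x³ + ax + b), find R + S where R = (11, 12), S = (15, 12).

(8, 5)

(11, 12) + (15, 12). λ = (12 - 12)/(15 - 11) ≡ 0/4 mod 17. 4⁻¹ ≡ 13 (mod 17), so λ ≡ 0.
  x = λ² - 11 - 15 = 0 - 26 ≡ 8; y = λ·(11 - 8) - 12 ≡ 5. → (8, 5)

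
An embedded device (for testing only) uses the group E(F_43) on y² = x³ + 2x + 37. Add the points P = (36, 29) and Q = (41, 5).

(20, 6)

(36, 29) + (41, 5). λ = (5 - 29)/(41 - 36) ≡ 19/5 mod 43. 5⁻¹ ≡ 26 (mod 43) since 5·26 = 130 ≡ 1, so λ ≡ 21.
  x = λ² - 36 - 41 = 441 - 77 ≡ 20; y = λ·(36 - 20) - 29 ≡ 6. → (20, 6)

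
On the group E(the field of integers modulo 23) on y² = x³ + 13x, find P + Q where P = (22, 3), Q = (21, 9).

(16, 7)

(22, 3) + (21, 9). λ = (9 - 3)/(21 - 22) ≡ 6/22 mod 23. 22⁻¹ ≡ 22 (mod 23), so λ ≡ 17.
  x = λ² - 22 - 21 = 289 - 43 ≡ 16; y = λ·(22 - 16) - 3 ≡ 7. → (16, 7)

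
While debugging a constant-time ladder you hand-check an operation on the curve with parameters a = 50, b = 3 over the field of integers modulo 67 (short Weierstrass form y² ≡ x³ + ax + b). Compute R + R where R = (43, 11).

(54, 38)

tangent at (43, 11): λ = (3·43² + 50)/(2·11) ≡ 36/22. 22⁻¹ ≡ 64 (mod 67) since 22·64 = 1408 ≡ 1, so λ ≡ 36·64 ≡ 26.
  x = λ² - 43 - 43 = 676 - 86 ≡ 54; y = λ·(43 - 54) - 11 ≡ 38. → (54, 38)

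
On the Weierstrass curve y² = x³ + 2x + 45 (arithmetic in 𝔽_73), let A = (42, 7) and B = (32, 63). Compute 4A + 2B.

First 4A:
Repeated addition: build up to 4A.
2A: tangent at (42, 7): λ = (3·42² + 2)/(2·7) ≡ 38/14. 14⁻¹ ≡ 47 (mod 73), so λ ≡ 38·47 ≡ 34.
  x = λ² - 42 - 42 = 1156 - 84 ≡ 50; y = λ·(42 - 50) - 7 ≡ 13. → (50, 13)
3A: (50, 13) + (42, 7). λ = (7 - 13)/(42 - 50) ≡ 67/65 mod 73. 65⁻¹ ≡ 9 (mod 73), so λ ≡ 19.
  x = λ² - 50 - 42 = 361 - 92 ≡ 50; y = λ·(50 - 50) - 13 ≡ 60. → (50, 60)
4A: (50, 60) + (42, 7). λ = (7 - 60)/(42 - 50) ≡ 20/65 mod 73. 65⁻¹ ≡ 9 (mod 73), so λ ≡ 34.
  x = λ² - 50 - 42 = 1156 - 92 ≡ 42; y = λ·(50 - 42) - 60 ≡ 66. → (42, 66)
4A = (42, 66).
Next 2B:
Repeated addition: build up to 2B.
2B: tangent at (32, 63): λ = (3·32² + 2)/(2·63) ≡ 8/53. 53⁻¹ ≡ 62 (mod 73), so λ ≡ 8·62 ≡ 58.
  x = λ² - 32 - 32 = 3364 - 64 ≡ 15; y = λ·(32 - 15) - 63 ≡ 47. → (15, 47)
2B = (15, 47).
Finally 4A + 2B:
(42, 66) + (15, 47). λ = (47 - 66)/(15 - 42) ≡ 54/46 mod 73. 46⁻¹ ≡ 27 (mod 73), so λ ≡ 71.
  x = λ² - 42 - 15 = 5041 - 57 ≡ 20; y = λ·(42 - 20) - 66 ≡ 36. → (20, 36)

(20, 36)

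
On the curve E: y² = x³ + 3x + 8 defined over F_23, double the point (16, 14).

(17, 2)

tangent at (16, 14): λ = (3·16² + 3)/(2·14) ≡ 12/5. 5⁻¹ ≡ 14 (mod 23), so λ ≡ 12·14 ≡ 7.
  x = λ² - 16 - 16 = 49 - 32 ≡ 17; y = λ·(16 - 17) - 14 ≡ 2. → (17, 2)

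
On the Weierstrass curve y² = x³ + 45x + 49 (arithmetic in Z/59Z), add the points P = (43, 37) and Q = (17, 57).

(43, 37) + (17, 57). λ = (57 - 37)/(17 - 43) ≡ 20/33 mod 59. 33⁻¹ ≡ 34 (mod 59), so λ ≡ 31.
  x = λ² - 43 - 17 = 961 - 60 ≡ 16; y = λ·(43 - 16) - 37 ≡ 33. → (16, 33)

(16, 33)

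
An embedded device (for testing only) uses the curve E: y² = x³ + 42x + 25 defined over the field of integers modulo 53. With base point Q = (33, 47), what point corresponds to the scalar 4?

Double-and-add on 4 = (100)₂. Start with Q = (33, 47) for the leading 1-bit.
double: tangent at (33, 47): λ = (3·33² + 42)/(2·47) ≡ 23/41. 41⁻¹ ≡ 22 (mod 53) since 41·22 = 902 ≡ 1, so λ ≡ 23·22 ≡ 29.
  x = λ² - 33 - 33 = 841 - 66 ≡ 33; y = λ·(33 - 33) - 47 ≡ 6. → (33, 6)
double: tangent at (33, 6): λ = (3·33² + 42)/(2·6) ≡ 23/12. 12⁻¹ ≡ 31 (mod 53) since 12·31 = 372 ≡ 1, so λ ≡ 23·31 ≡ 24.
  x = λ² - 33 - 33 = 576 - 66 ≡ 33; y = λ·(33 - 33) - 6 ≡ 47. → (33, 47)

(33, 47)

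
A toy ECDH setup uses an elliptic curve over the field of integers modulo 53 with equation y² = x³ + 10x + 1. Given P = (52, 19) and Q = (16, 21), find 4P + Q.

First 4P:
Repeated addition: build up to 4P.
2P: tangent at (52, 19): λ = (3·52² + 10)/(2·19) ≡ 13/38. 38⁻¹ ≡ 7 (mod 53), so λ ≡ 13·7 ≡ 38.
  x = λ² - 52 - 52 = 1444 - 104 ≡ 15; y = λ·(52 - 15) - 19 ≡ 9. → (15, 9)
3P: (15, 9) + (52, 19). λ = (19 - 9)/(52 - 15) ≡ 10/37 mod 53. 37⁻¹ ≡ 43 (mod 53), so λ ≡ 6.
  x = λ² - 15 - 52 = 36 - 67 ≡ 22; y = λ·(15 - 22) - 9 ≡ 2. → (22, 2)
4P: (22, 2) + (52, 19). λ = (19 - 2)/(52 - 22) ≡ 17/30 mod 53. 30⁻¹ ≡ 23 (mod 53), so λ ≡ 20.
  x = λ² - 22 - 52 = 400 - 74 ≡ 8; y = λ·(22 - 8) - 2 ≡ 13. → (8, 13)
4P = (8, 13).
Finally 4P + Q:
(8, 13) + (16, 21). λ = (21 - 13)/(16 - 8) ≡ 8/8 mod 53. 8⁻¹ ≡ 20 (mod 53) since 8·20 = 160 ≡ 1, so λ ≡ 1.
  x = λ² - 8 - 16 = 1 - 24 ≡ 30; y = λ·(8 - 30) - 13 ≡ 18. → (30, 18)

(30, 18)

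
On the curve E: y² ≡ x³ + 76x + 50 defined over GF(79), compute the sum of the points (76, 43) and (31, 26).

(76, 43) + (31, 26). λ = (26 - 43)/(31 - 76) ≡ 62/34 mod 79. 34⁻¹ ≡ 7 (mod 79), so λ ≡ 39.
  x = λ² - 76 - 31 = 1521 - 107 ≡ 71; y = λ·(76 - 71) - 43 ≡ 73. → (71, 73)

(71, 73)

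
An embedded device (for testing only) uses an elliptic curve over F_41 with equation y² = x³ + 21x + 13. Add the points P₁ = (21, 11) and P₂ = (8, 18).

(30, 38)

(21, 11) + (8, 18). λ = (18 - 11)/(8 - 21) ≡ 7/28 mod 41. 28⁻¹ ≡ 22 (mod 41), so λ ≡ 31.
  x = λ² - 21 - 8 = 961 - 29 ≡ 30; y = λ·(21 - 30) - 11 ≡ 38. → (30, 38)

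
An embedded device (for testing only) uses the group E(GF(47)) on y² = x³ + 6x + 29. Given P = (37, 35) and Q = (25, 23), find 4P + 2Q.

First 4P:
Double-and-add on 4 = (100)₂. Start with P = (37, 35) for the leading 1-bit.
double: tangent at (37, 35): λ = (3·37² + 6)/(2·35) ≡ 24/23. 23⁻¹ ≡ 45 (mod 47) since 23·45 = 1035 ≡ 1, so λ ≡ 24·45 ≡ 46.
  x = λ² - 37 - 37 = 2116 - 74 ≡ 21; y = λ·(37 - 21) - 35 ≡ 43. → (21, 43)
double: tangent at (21, 43): λ = (3·21² + 6)/(2·43) ≡ 13/39. 39⁻¹ ≡ 41 (mod 47), so λ ≡ 13·41 ≡ 16.
  x = λ² - 21 - 21 = 256 - 42 ≡ 26; y = λ·(21 - 26) - 43 ≡ 18. → (26, 18)
4P = (26, 18).
Next 2Q:
Repeated addition: build up to 2Q.
2Q: tangent at (25, 23): λ = (3·25² + 6)/(2·23) ≡ 1/46. 46⁻¹ ≡ 46 (mod 47), so λ ≡ 1·46 ≡ 46.
  x = λ² - 25 - 25 = 2116 - 50 ≡ 45; y = λ·(25 - 45) - 23 ≡ 44. → (45, 44)
2Q = (45, 44).
Finally 4P + 2Q:
(26, 18) + (45, 44). λ = (44 - 18)/(45 - 26) ≡ 26/19 mod 47. 19⁻¹ ≡ 5 (mod 47), so λ ≡ 36.
  x = λ² - 26 - 45 = 1296 - 71 ≡ 3; y = λ·(26 - 3) - 18 ≡ 11. → (3, 11)

(3, 11)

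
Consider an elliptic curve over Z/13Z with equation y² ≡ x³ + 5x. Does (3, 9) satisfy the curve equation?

yes

y² = 9² ≡ 3; x³ + 5x + 0 = 42 ≡ 3 (mod 13). 3 = 3.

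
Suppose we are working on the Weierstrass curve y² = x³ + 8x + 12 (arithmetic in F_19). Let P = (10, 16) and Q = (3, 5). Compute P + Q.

(10, 16) + (3, 5). λ = (5 - 16)/(3 - 10) ≡ 8/12 mod 19. 12⁻¹ ≡ 8 (mod 19), so λ ≡ 7.
  x = λ² - 10 - 3 = 49 - 13 ≡ 17; y = λ·(10 - 17) - 16 ≡ 11. → (17, 11)

(17, 11)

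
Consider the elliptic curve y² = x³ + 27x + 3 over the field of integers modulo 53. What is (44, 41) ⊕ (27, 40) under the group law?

(24, 35)

(44, 41) + (27, 40). λ = (40 - 41)/(27 - 44) ≡ 52/36 mod 53. 36⁻¹ ≡ 28 (mod 53) since 36·28 = 1008 ≡ 1, so λ ≡ 25.
  x = λ² - 44 - 27 = 625 - 71 ≡ 24; y = λ·(44 - 24) - 41 ≡ 35. → (24, 35)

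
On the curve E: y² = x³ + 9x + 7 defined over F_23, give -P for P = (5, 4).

(5, 19)

-(5, 4) = (5, -4 mod 23) = (5, 19).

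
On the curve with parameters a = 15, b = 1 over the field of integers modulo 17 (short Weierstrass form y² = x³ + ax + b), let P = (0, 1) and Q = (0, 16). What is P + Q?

O

The two points share x = 0 and their y-coordinates satisfy 1 + 16 ≡ 0 (mod 17), so they are inverses. Their sum is the point at infinity.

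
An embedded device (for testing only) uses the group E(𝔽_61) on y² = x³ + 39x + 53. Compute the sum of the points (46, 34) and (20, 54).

(14, 54)

(46, 34) + (20, 54). λ = (54 - 34)/(20 - 46) ≡ 20/35 mod 61. 35⁻¹ ≡ 7 (mod 61), so λ ≡ 18.
  x = λ² - 46 - 20 = 324 - 66 ≡ 14; y = λ·(46 - 14) - 34 ≡ 54. → (14, 54)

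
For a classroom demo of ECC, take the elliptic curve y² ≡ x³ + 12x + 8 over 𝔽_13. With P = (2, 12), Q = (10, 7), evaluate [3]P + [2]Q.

(2, 1)

First 3P:
Repeated addition: build up to 3P.
2P: tangent at (2, 12): λ = (3·2² + 12)/(2·12) ≡ 11/11. 11⁻¹ ≡ 6 (mod 13) since 11·6 = 66 ≡ 1, so λ ≡ 11·6 ≡ 1.
  x = λ² - 2 - 2 = 1 - 4 ≡ 10; y = λ·(2 - 10) - 12 ≡ 6. → (10, 6)
3P: (10, 6) + (2, 12). λ = (12 - 6)/(2 - 10) ≡ 6/5 mod 13. 5⁻¹ ≡ 8 (mod 13), so λ ≡ 9.
  x = λ² - 10 - 2 = 81 - 12 ≡ 4; y = λ·(10 - 4) - 6 ≡ 9. → (4, 9)
3P = (4, 9).
Next 2Q:
Repeated addition: build up to 2Q.
2Q: tangent at (10, 7): λ = (3·10² + 12)/(2·7) ≡ 0/1. 1⁻¹ ≡ 1 (mod 13), so λ ≡ 0·1 ≡ 0.
  x = λ² - 10 - 10 = 0 - 20 ≡ 6; y = λ·(10 - 6) - 7 ≡ 6. → (6, 6)
2Q = (6, 6).
Finally 3P + 2Q:
(4, 9) + (6, 6). λ = (6 - 9)/(6 - 4) ≡ 10/2 mod 13. 2⁻¹ ≡ 7 (mod 13), so λ ≡ 5.
  x = λ² - 4 - 6 = 25 - 10 ≡ 2; y = λ·(4 - 2) - 9 ≡ 1. → (2, 1)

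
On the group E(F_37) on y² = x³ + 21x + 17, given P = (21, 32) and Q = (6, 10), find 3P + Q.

(27, 18)

First 3P:
Repeated addition: build up to 3P.
2P: tangent at (21, 32): λ = (3·21² + 21)/(2·32) ≡ 12/27. 27⁻¹ ≡ 11 (mod 37), so λ ≡ 12·11 ≡ 21.
  x = λ² - 21 - 21 = 441 - 42 ≡ 29; y = λ·(21 - 29) - 32 ≡ 22. → (29, 22)
3P: (29, 22) + (21, 32). λ = (32 - 22)/(21 - 29) ≡ 10/29 mod 37. 29⁻¹ ≡ 23 (mod 37), so λ ≡ 8.
  x = λ² - 29 - 21 = 64 - 50 ≡ 14; y = λ·(29 - 14) - 22 ≡ 24. → (14, 24)
3P = (14, 24).
Finally 3P + Q:
(14, 24) + (6, 10). λ = (10 - 24)/(6 - 14) ≡ 23/29 mod 37. 29⁻¹ ≡ 23 (mod 37), so λ ≡ 11.
  x = λ² - 14 - 6 = 121 - 20 ≡ 27; y = λ·(14 - 27) - 24 ≡ 18. → (27, 18)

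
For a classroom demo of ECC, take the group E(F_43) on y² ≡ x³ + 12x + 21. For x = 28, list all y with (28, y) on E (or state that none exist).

11, 32

x³ + 12x + 21 = 22309 ≡ 35 (mod 43).
Square roots of 35 mod 43: 11 and 32 (since 11² = 121 ≡ 35).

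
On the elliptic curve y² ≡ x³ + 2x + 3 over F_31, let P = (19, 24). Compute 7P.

Double-and-add on 7 = (111)₂. Start with P = (19, 24) for the leading 1-bit.
double: tangent at (19, 24): λ = (3·19² + 2)/(2·24) ≡ 0/17. 17⁻¹ ≡ 11 (mod 31), so λ ≡ 0·11 ≡ 0.
  x = λ² - 19 - 19 = 0 - 38 ≡ 24; y = λ·(19 - 24) - 24 ≡ 7. → (24, 7)
add P: (24, 7) + (19, 24). λ = (24 - 7)/(19 - 24) ≡ 17/26 mod 31. 26⁻¹ ≡ 6 (mod 31), so λ ≡ 9.
  x = λ² - 24 - 19 = 81 - 43 ≡ 7; y = λ·(24 - 7) - 7 ≡ 22. → (7, 22)
double: tangent at (7, 22): λ = (3·7² + 2)/(2·22) ≡ 25/13. 13⁻¹ ≡ 12 (mod 31), so λ ≡ 25·12 ≡ 21.
  x = λ² - 7 - 7 = 441 - 14 ≡ 24; y = λ·(7 - 24) - 22 ≡ 24. → (24, 24)
add P: (24, 24) + (19, 24). λ = (24 - 24)/(19 - 24) ≡ 0/26 mod 31. 26⁻¹ ≡ 6 (mod 31), so λ ≡ 0.
  x = λ² - 24 - 19 = 0 - 43 ≡ 19; y = λ·(24 - 19) - 24 ≡ 7. → (19, 7)

(19, 7)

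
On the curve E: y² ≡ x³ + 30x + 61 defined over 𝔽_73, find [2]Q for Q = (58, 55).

(48, 29)

tangent at (58, 55): λ = (3·58² + 30)/(2·55) ≡ 48/37. 37⁻¹ ≡ 2 (mod 73), so λ ≡ 48·2 ≡ 23.
  x = λ² - 58 - 58 = 529 - 116 ≡ 48; y = λ·(58 - 48) - 55 ≡ 29. → (48, 29)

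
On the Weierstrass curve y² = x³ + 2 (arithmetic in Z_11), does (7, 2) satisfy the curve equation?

y² = 2² ≡ 4; x³ + 0x + 2 = 345 ≡ 4 (mod 11). 4 = 4.

yes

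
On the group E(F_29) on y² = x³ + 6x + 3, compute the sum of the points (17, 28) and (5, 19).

(17, 28) + (5, 19). λ = (19 - 28)/(5 - 17) ≡ 20/17 mod 29. 17⁻¹ ≡ 12 (mod 29), so λ ≡ 8.
  x = λ² - 17 - 5 = 64 - 22 ≡ 13; y = λ·(17 - 13) - 28 ≡ 4. → (13, 4)

(13, 4)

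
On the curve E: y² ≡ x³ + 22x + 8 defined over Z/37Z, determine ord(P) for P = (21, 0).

2

2P: (21, 0) + (21, 0): same x and y₁ ≡ -y₂, so the sum is O.
2P = O, so the order is 2.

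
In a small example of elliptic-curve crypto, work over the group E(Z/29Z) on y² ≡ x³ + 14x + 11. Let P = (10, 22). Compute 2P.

(22, 11)

tangent at (10, 22): λ = (3·10² + 14)/(2·22) ≡ 24/15. 15⁻¹ ≡ 2 (mod 29) since 15·2 = 30 ≡ 1, so λ ≡ 24·2 ≡ 19.
  x = λ² - 10 - 10 = 361 - 20 ≡ 22; y = λ·(10 - 22) - 22 ≡ 11. → (22, 11)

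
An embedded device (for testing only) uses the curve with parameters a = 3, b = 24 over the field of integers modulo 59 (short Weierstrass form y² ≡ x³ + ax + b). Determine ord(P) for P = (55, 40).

10

2P: tangent at (55, 40): λ = (3·55² + 3)/(2·40) ≡ 51/21. 21⁻¹ ≡ 45 (mod 59) since 21·45 = 945 ≡ 1, so λ ≡ 51·45 ≡ 53.
  x = λ² - 55 - 55 = 2809 - 110 ≡ 44; y = λ·(55 - 44) - 40 ≡ 12. → (44, 12)
3P: (44, 12) + (55, 40). λ = (40 - 12)/(55 - 44) ≡ 28/11 mod 59. 11⁻¹ ≡ 43 (mod 59) since 11·43 = 473 ≡ 1, so λ ≡ 24.
  x = λ² - 44 - 55 = 576 - 99 ≡ 5; y = λ·(44 - 5) - 12 ≡ 39. → (5, 39)
4P: (5, 39) + (55, 40). λ = (40 - 39)/(55 - 5) ≡ 1/50 mod 59. 50⁻¹ ≡ 13 (mod 59) since 50·13 = 650 ≡ 1, so λ ≡ 13.
  x = λ² - 5 - 55 = 169 - 60 ≡ 50; y = λ·(5 - 50) - 39 ≡ 25. → (50, 25)
5P: (50, 25) + (55, 40). λ = (40 - 25)/(55 - 50) ≡ 15/5 mod 59. 5⁻¹ ≡ 12 (mod 59), so λ ≡ 3.
  x = λ² - 50 - 55 = 9 - 105 ≡ 22; y = λ·(50 - 22) - 25 ≡ 0. → (22, 0)
6P: (22, 0) + (55, 40). λ = (40 - 0)/(55 - 22) ≡ 40/33 mod 59. 33⁻¹ ≡ 34 (mod 59) since 33·34 = 1122 ≡ 1, so λ ≡ 3.
  x = λ² - 22 - 55 = 9 - 77 ≡ 50; y = λ·(22 - 50) - 0 ≡ 34. → (50, 34)
7P: (50, 34) + (55, 40). λ = (40 - 34)/(55 - 50) ≡ 6/5 mod 59. 5⁻¹ ≡ 12 (mod 59) since 5·12 = 60 ≡ 1, so λ ≡ 13.
  x = λ² - 50 - 55 = 169 - 105 ≡ 5; y = λ·(50 - 5) - 34 ≡ 20. → (5, 20)
8P: (5, 20) + (55, 40). λ = (40 - 20)/(55 - 5) ≡ 20/50 mod 59. 50⁻¹ ≡ 13 (mod 59) since 50·13 = 650 ≡ 1, so λ ≡ 24.
  x = λ² - 5 - 55 = 576 - 60 ≡ 44; y = λ·(5 - 44) - 20 ≡ 47. → (44, 47)
9P: (44, 47) + (55, 40). λ = (40 - 47)/(55 - 44) ≡ 52/11 mod 59. 11⁻¹ ≡ 43 (mod 59), so λ ≡ 53.
  x = λ² - 44 - 55 = 2809 - 99 ≡ 55; y = λ·(44 - 55) - 47 ≡ 19. → (55, 19)
10P: (55, 19) + (55, 40): same x and y₁ ≡ -y₂, so the sum is ∞.
10P = ∞, so the order is 10.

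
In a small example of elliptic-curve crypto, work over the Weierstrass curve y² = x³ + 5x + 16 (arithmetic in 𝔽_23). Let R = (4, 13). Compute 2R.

tangent at (4, 13): λ = (3·4² + 5)/(2·13) ≡ 7/3. 3⁻¹ ≡ 8 (mod 23), so λ ≡ 7·8 ≡ 10.
  x = λ² - 4 - 4 = 100 - 8 ≡ 0; y = λ·(4 - 0) - 13 ≡ 4. → (0, 4)

(0, 4)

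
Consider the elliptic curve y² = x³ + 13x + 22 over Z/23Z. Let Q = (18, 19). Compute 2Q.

(16, 5)

tangent at (18, 19): λ = (3·18² + 13)/(2·19) ≡ 19/15. 15⁻¹ ≡ 20 (mod 23), so λ ≡ 19·20 ≡ 12.
  x = λ² - 18 - 18 = 144 - 36 ≡ 16; y = λ·(18 - 16) - 19 ≡ 5. → (16, 5)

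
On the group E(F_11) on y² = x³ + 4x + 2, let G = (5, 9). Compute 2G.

tangent at (5, 9): λ = (3·5² + 4)/(2·9) ≡ 2/7. 7⁻¹ ≡ 8 (mod 11), so λ ≡ 2·8 ≡ 5.
  x = λ² - 5 - 5 = 25 - 10 ≡ 4; y = λ·(5 - 4) - 9 ≡ 7. → (4, 7)

(4, 7)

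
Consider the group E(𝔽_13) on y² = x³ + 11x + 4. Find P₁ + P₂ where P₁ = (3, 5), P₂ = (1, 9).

(3, 5) + (1, 9). λ = (9 - 5)/(1 - 3) ≡ 4/11 mod 13. 11⁻¹ ≡ 6 (mod 13), so λ ≡ 11.
  x = λ² - 3 - 1 = 121 - 4 ≡ 0; y = λ·(3 - 0) - 5 ≡ 2. → (0, 2)

(0, 2)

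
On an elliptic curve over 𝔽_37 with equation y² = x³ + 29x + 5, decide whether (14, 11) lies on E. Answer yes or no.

yes

y² = 11² ≡ 10; x³ + 29x + 5 = 3155 ≡ 10 (mod 37). 10 = 10.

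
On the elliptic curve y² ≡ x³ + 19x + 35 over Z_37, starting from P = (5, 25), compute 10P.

(2, 28)

Repeated addition: build up to 10P.
2P: tangent at (5, 25): λ = (3·5² + 19)/(2·25) ≡ 20/13. 13⁻¹ ≡ 20 (mod 37) since 13·20 = 260 ≡ 1, so λ ≡ 20·20 ≡ 30.
  x = λ² - 5 - 5 = 900 - 10 ≡ 2; y = λ·(5 - 2) - 25 ≡ 28. → (2, 28)
3P: (2, 28) + (5, 25). λ = (25 - 28)/(5 - 2) ≡ 34/3 mod 37. 3⁻¹ ≡ 25 (mod 37) since 3·25 = 75 ≡ 1, so λ ≡ 36.
  x = λ² - 2 - 5 = 1296 - 7 ≡ 31; y = λ·(2 - 31) - 28 ≡ 1. → (31, 1)
4P: (31, 1) + (5, 25). λ = (25 - 1)/(5 - 31) ≡ 24/11 mod 37. 11⁻¹ ≡ 27 (mod 37) since 11·27 = 297 ≡ 1, so λ ≡ 19.
  x = λ² - 31 - 5 = 361 - 36 ≡ 29; y = λ·(31 - 29) - 1 ≡ 0. → (29, 0)
5P: (29, 0) + (5, 25). λ = (25 - 0)/(5 - 29) ≡ 25/13 mod 37. 13⁻¹ ≡ 20 (mod 37) since 13·20 = 260 ≡ 1, so λ ≡ 19.
  x = λ² - 29 - 5 = 361 - 34 ≡ 31; y = λ·(29 - 31) - 0 ≡ 36. → (31, 36)
6P: (31, 36) + (5, 25). λ = (25 - 36)/(5 - 31) ≡ 26/11 mod 37. 11⁻¹ ≡ 27 (mod 37) since 11·27 = 297 ≡ 1, so λ ≡ 36.
  x = λ² - 31 - 5 = 1296 - 36 ≡ 2; y = λ·(31 - 2) - 36 ≡ 9. → (2, 9)
7P: (2, 9) + (5, 25). λ = (25 - 9)/(5 - 2) ≡ 16/3 mod 37. 3⁻¹ ≡ 25 (mod 37) since 3·25 = 75 ≡ 1, so λ ≡ 30.
  x = λ² - 2 - 5 = 900 - 7 ≡ 5; y = λ·(2 - 5) - 9 ≡ 12. → (5, 12)
8P: (5, 12) + (5, 25): same x and y₁ ≡ -y₂, so the sum is O.
9P: O + (5, 25) = (5, 25) (identity).
10P: tangent at (5, 25): λ = (3·5² + 19)/(2·25) ≡ 20/13. 13⁻¹ ≡ 20 (mod 37) since 13·20 = 260 ≡ 1, so λ ≡ 20·20 ≡ 30.
  x = λ² - 5 - 5 = 900 - 10 ≡ 2; y = λ·(5 - 2) - 25 ≡ 28. → (2, 28)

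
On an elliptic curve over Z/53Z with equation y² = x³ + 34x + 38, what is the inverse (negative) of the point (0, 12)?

-(0, 12) = (0, -12 mod 53) = (0, 41).

(0, 41)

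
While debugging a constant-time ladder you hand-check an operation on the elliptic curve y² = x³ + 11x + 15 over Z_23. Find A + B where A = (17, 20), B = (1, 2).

(17, 20) + (1, 2). λ = (2 - 20)/(1 - 17) ≡ 5/7 mod 23. 7⁻¹ ≡ 10 (mod 23), so λ ≡ 4.
  x = λ² - 17 - 1 = 16 - 18 ≡ 21; y = λ·(17 - 21) - 20 ≡ 10. → (21, 10)

(21, 10)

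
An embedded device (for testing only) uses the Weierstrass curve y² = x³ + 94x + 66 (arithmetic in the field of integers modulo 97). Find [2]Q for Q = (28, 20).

tangent at (28, 20): λ = (3·28² + 94)/(2·20) ≡ 21/40. 40⁻¹ ≡ 17 (mod 97) since 40·17 = 680 ≡ 1, so λ ≡ 21·17 ≡ 66.
  x = λ² - 28 - 28 = 4356 - 56 ≡ 32; y = λ·(28 - 32) - 20 ≡ 7. → (32, 7)

(32, 7)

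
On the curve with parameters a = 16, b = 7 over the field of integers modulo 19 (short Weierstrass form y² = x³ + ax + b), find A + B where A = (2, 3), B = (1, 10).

(8, 1)

(2, 3) + (1, 10). λ = (10 - 3)/(1 - 2) ≡ 7/18 mod 19. 18⁻¹ ≡ 18 (mod 19), so λ ≡ 12.
  x = λ² - 2 - 1 = 144 - 3 ≡ 8; y = λ·(2 - 8) - 3 ≡ 1. → (8, 1)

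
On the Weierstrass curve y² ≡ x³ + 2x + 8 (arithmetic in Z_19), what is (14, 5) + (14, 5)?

(14, 14)

tangent at (14, 5): λ = (3·14² + 2)/(2·5) ≡ 1/10. 10⁻¹ ≡ 2 (mod 19) since 10·2 = 20 ≡ 1, so λ ≡ 1·2 ≡ 2.
  x = λ² - 14 - 14 = 4 - 28 ≡ 14; y = λ·(14 - 14) - 5 ≡ 14. → (14, 14)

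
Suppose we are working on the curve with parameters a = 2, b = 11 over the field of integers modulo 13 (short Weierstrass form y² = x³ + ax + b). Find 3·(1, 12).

Write Q = (1, 12).
Repeated addition: build up to 3Q.
2Q: tangent at (1, 12): λ = (3·1² + 2)/(2·12) ≡ 5/11. 11⁻¹ ≡ 6 (mod 13), so λ ≡ 5·6 ≡ 4.
  x = λ² - 1 - 1 = 16 - 2 ≡ 1; y = λ·(1 - 1) - 12 ≡ 1. → (1, 1)
3Q: (1, 1) + (1, 12): same x and y₁ ≡ -y₂, so the sum is the point at infinity.

O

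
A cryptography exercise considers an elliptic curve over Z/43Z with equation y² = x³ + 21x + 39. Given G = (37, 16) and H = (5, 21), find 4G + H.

First 4G:
Double-and-add on 4 = (100)₂. Start with G = (37, 16) for the leading 1-bit.
double: tangent at (37, 16): λ = (3·37² + 21)/(2·16) ≡ 0/32. 32⁻¹ ≡ 39 (mod 43), so λ ≡ 0·39 ≡ 0.
  x = λ² - 37 - 37 = 0 - 74 ≡ 12; y = λ·(37 - 12) - 16 ≡ 27. → (12, 27)
double: tangent at (12, 27): λ = (3·12² + 21)/(2·27) ≡ 23/11. 11⁻¹ ≡ 4 (mod 43), so λ ≡ 23·4 ≡ 6.
  x = λ² - 12 - 12 = 36 - 24 ≡ 12; y = λ·(12 - 12) - 27 ≡ 16. → (12, 16)
4G = (12, 16).
Finally 4G + H:
(12, 16) + (5, 21). λ = (21 - 16)/(5 - 12) ≡ 5/36 mod 43. 36⁻¹ ≡ 6 (mod 43), so λ ≡ 30.
  x = λ² - 12 - 5 = 900 - 17 ≡ 23; y = λ·(12 - 23) - 16 ≡ 41. → (23, 41)

(23, 41)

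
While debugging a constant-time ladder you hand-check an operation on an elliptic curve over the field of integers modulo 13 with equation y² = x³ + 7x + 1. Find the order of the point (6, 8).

2P: tangent at (6, 8): λ = (3·6² + 7)/(2·8) ≡ 11/3. 3⁻¹ ≡ 9 (mod 13) since 3·9 = 27 ≡ 1, so λ ≡ 11·9 ≡ 8.
  x = λ² - 6 - 6 = 64 - 12 ≡ 0; y = λ·(6 - 0) - 8 ≡ 1. → (0, 1)
3P: (0, 1) + (6, 8). λ = (8 - 1)/(6 - 0) ≡ 7/6 mod 13. 6⁻¹ ≡ 11 (mod 13), so λ ≡ 12.
  x = λ² - 0 - 6 = 144 - 6 ≡ 8; y = λ·(0 - 8) - 1 ≡ 7. → (8, 7)
4P: (8, 7) + (6, 8). λ = (8 - 7)/(6 - 8) ≡ 1/11 mod 13. 11⁻¹ ≡ 6 (mod 13), so λ ≡ 6.
  x = λ² - 8 - 6 = 36 - 14 ≡ 9; y = λ·(8 - 9) - 7 ≡ 0. → (9, 0)
5P: (9, 0) + (6, 8). λ = (8 - 0)/(6 - 9) ≡ 8/10 mod 13. 10⁻¹ ≡ 4 (mod 13) since 10·4 = 40 ≡ 1, so λ ≡ 6.
  x = λ² - 9 - 6 = 36 - 15 ≡ 8; y = λ·(9 - 8) - 0 ≡ 6. → (8, 6)
6P: (8, 6) + (6, 8). λ = (8 - 6)/(6 - 8) ≡ 2/11 mod 13. 11⁻¹ ≡ 6 (mod 13), so λ ≡ 12.
  x = λ² - 8 - 6 = 144 - 14 ≡ 0; y = λ·(8 - 0) - 6 ≡ 12. → (0, 12)
7P: (0, 12) + (6, 8). λ = (8 - 12)/(6 - 0) ≡ 9/6 mod 13. 6⁻¹ ≡ 11 (mod 13) since 6·11 = 66 ≡ 1, so λ ≡ 8.
  x = λ² - 0 - 6 = 64 - 6 ≡ 6; y = λ·(0 - 6) - 12 ≡ 5. → (6, 5)
8P: (6, 5) + (6, 8): same x and y₁ ≡ -y₂, so the sum is ∞.
8P = ∞, so the order is 8.

8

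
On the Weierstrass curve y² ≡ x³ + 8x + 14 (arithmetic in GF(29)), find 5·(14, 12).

(2, 26)

Write Q = (14, 12).
Repeated addition: build up to 5Q.
2Q: tangent at (14, 12): λ = (3·14² + 8)/(2·12) ≡ 16/24. 24⁻¹ ≡ 23 (mod 29), so λ ≡ 16·23 ≡ 20.
  x = λ² - 14 - 14 = 400 - 28 ≡ 24; y = λ·(14 - 24) - 12 ≡ 20. → (24, 20)
3Q: (24, 20) + (14, 12). λ = (12 - 20)/(14 - 24) ≡ 21/19 mod 29. 19⁻¹ ≡ 26 (mod 29), so λ ≡ 24.
  x = λ² - 24 - 14 = 576 - 38 ≡ 16; y = λ·(24 - 16) - 20 ≡ 27. → (16, 27)
4Q: (16, 27) + (14, 12). λ = (12 - 27)/(14 - 16) ≡ 14/27 mod 29. 27⁻¹ ≡ 14 (mod 29), so λ ≡ 22.
  x = λ² - 16 - 14 = 484 - 30 ≡ 19; y = λ·(16 - 19) - 27 ≡ 23. → (19, 23)
5Q: (19, 23) + (14, 12). λ = (12 - 23)/(14 - 19) ≡ 18/24 mod 29. 24⁻¹ ≡ 23 (mod 29) since 24·23 = 552 ≡ 1, so λ ≡ 8.
  x = λ² - 19 - 14 = 64 - 33 ≡ 2; y = λ·(19 - 2) - 23 ≡ 26. → (2, 26)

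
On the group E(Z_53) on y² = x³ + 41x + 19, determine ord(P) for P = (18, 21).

4

2P: tangent at (18, 21): λ = (3·18² + 41)/(2·21) ≡ 6/42. 42⁻¹ ≡ 24 (mod 53) since 42·24 = 1008 ≡ 1, so λ ≡ 6·24 ≡ 38.
  x = λ² - 18 - 18 = 1444 - 36 ≡ 30; y = λ·(18 - 30) - 21 ≡ 0. → (30, 0)
3P: (30, 0) + (18, 21). λ = (21 - 0)/(18 - 30) ≡ 21/41 mod 53. 41⁻¹ ≡ 22 (mod 53) since 41·22 = 902 ≡ 1, so λ ≡ 38.
  x = λ² - 30 - 18 = 1444 - 48 ≡ 18; y = λ·(30 - 18) - 0 ≡ 32. → (18, 32)
4P: (18, 32) + (18, 21): same x and y₁ ≡ -y₂, so the sum is ∞.
4P = ∞, so the order is 4.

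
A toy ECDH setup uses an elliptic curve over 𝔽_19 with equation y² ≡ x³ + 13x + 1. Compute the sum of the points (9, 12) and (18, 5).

(17, 9)

(9, 12) + (18, 5). λ = (5 - 12)/(18 - 9) ≡ 12/9 mod 19. 9⁻¹ ≡ 17 (mod 19), so λ ≡ 14.
  x = λ² - 9 - 18 = 196 - 27 ≡ 17; y = λ·(9 - 17) - 12 ≡ 9. → (17, 9)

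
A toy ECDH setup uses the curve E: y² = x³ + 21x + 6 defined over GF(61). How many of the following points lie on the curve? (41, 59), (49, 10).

2

(41, 59): 59² ≡ 4, rhs ≡ 4 → on.
(49, 10): 10² ≡ 39, rhs ≡ 39 → on.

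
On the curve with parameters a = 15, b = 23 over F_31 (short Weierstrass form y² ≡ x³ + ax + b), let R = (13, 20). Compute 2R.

(21, 12)

tangent at (13, 20): λ = (3·13² + 15)/(2·20) ≡ 26/9. 9⁻¹ ≡ 7 (mod 31) since 9·7 = 63 ≡ 1, so λ ≡ 26·7 ≡ 27.
  x = λ² - 13 - 13 = 729 - 26 ≡ 21; y = λ·(13 - 21) - 20 ≡ 12. → (21, 12)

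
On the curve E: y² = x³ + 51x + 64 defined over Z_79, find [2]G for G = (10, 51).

tangent at (10, 51): λ = (3·10² + 51)/(2·51) ≡ 35/23. 23⁻¹ ≡ 55 (mod 79), so λ ≡ 35·55 ≡ 29.
  x = λ² - 10 - 10 = 841 - 20 ≡ 31; y = λ·(10 - 31) - 51 ≡ 51. → (31, 51)

(31, 51)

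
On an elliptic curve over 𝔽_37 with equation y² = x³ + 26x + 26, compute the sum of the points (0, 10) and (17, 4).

(36, 31)

(0, 10) + (17, 4). λ = (4 - 10)/(17 - 0) ≡ 31/17 mod 37. 17⁻¹ ≡ 24 (mod 37) since 17·24 = 408 ≡ 1, so λ ≡ 4.
  x = λ² - 0 - 17 = 16 - 17 ≡ 36; y = λ·(0 - 36) - 10 ≡ 31. → (36, 31)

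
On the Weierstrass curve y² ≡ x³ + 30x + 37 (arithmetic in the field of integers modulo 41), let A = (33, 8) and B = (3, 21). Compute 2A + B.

First 2A:
Repeated addition: build up to 2A.
2A: tangent at (33, 8): λ = (3·33² + 30)/(2·8) ≡ 17/16. 16⁻¹ ≡ 18 (mod 41), so λ ≡ 17·18 ≡ 19.
  x = λ² - 33 - 33 = 361 - 66 ≡ 8; y = λ·(33 - 8) - 8 ≡ 16. → (8, 16)
2A = (8, 16).
Finally 2A + B:
(8, 16) + (3, 21). λ = (21 - 16)/(3 - 8) ≡ 5/36 mod 41. 36⁻¹ ≡ 8 (mod 41), so λ ≡ 40.
  x = λ² - 8 - 3 = 1600 - 11 ≡ 31; y = λ·(8 - 31) - 16 ≡ 7. → (31, 7)

(31, 7)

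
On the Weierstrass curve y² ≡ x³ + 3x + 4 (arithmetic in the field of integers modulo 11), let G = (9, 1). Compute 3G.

(5, 10)

Repeated addition: build up to 3G.
2G: tangent at (9, 1): λ = (3·9² + 3)/(2·1) ≡ 4/2. 2⁻¹ ≡ 6 (mod 11), so λ ≡ 4·6 ≡ 2.
  x = λ² - 9 - 9 = 4 - 18 ≡ 8; y = λ·(9 - 8) - 1 ≡ 1. → (8, 1)
3G: (8, 1) + (9, 1). λ = (1 - 1)/(9 - 8) ≡ 0/1 mod 11. 1⁻¹ ≡ 1 (mod 11), so λ ≡ 0.
  x = λ² - 8 - 9 = 0 - 17 ≡ 5; y = λ·(8 - 5) - 1 ≡ 10. → (5, 10)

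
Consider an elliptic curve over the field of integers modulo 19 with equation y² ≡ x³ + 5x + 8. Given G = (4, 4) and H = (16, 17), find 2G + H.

O

First 2G:
Repeated addition: build up to 2G.
2G: tangent at (4, 4): λ = (3·4² + 5)/(2·4) ≡ 15/8. 8⁻¹ ≡ 12 (mod 19) since 8·12 = 96 ≡ 1, so λ ≡ 15·12 ≡ 9.
  x = λ² - 4 - 4 = 81 - 8 ≡ 16; y = λ·(4 - 16) - 4 ≡ 2. → (16, 2)
2G = (16, 2).
Finally 2G + H:
(16, 2) + (16, 17): same x and y₁ ≡ -y₂, so the sum is O.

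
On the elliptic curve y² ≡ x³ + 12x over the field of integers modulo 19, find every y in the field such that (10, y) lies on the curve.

x³ + 12x + 0 = 1120 ≡ 18 (mod 19).
18 is a non-residue mod 19; no y exists.

none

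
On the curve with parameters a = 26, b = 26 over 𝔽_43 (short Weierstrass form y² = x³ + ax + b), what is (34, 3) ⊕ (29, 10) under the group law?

(34, 3) + (29, 10). λ = (10 - 3)/(29 - 34) ≡ 7/38 mod 43. 38⁻¹ ≡ 17 (mod 43) since 38·17 = 646 ≡ 1, so λ ≡ 33.
  x = λ² - 34 - 29 = 1089 - 63 ≡ 37; y = λ·(34 - 37) - 3 ≡ 27. → (37, 27)

(37, 27)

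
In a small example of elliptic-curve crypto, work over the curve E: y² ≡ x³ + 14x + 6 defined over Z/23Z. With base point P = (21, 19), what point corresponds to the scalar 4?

Repeated addition: build up to 4P.
2P: tangent at (21, 19): λ = (3·21² + 14)/(2·19) ≡ 3/15. 15⁻¹ ≡ 20 (mod 23) since 15·20 = 300 ≡ 1, so λ ≡ 3·20 ≡ 14.
  x = λ² - 21 - 21 = 196 - 42 ≡ 16; y = λ·(21 - 16) - 19 ≡ 5. → (16, 5)
3P: (16, 5) + (21, 19). λ = (19 - 5)/(21 - 16) ≡ 14/5 mod 23. 5⁻¹ ≡ 14 (mod 23) since 5·14 = 70 ≡ 1, so λ ≡ 12.
  x = λ² - 16 - 21 = 144 - 37 ≡ 15; y = λ·(16 - 15) - 5 ≡ 7. → (15, 7)
4P: (15, 7) + (21, 19). λ = (19 - 7)/(21 - 15) ≡ 12/6 mod 23. 6⁻¹ ≡ 4 (mod 23), so λ ≡ 2.
  x = λ² - 15 - 21 = 4 - 36 ≡ 14; y = λ·(15 - 14) - 7 ≡ 18. → (14, 18)

(14, 18)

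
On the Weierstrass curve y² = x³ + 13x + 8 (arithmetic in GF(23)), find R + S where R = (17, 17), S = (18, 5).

(17, 17) + (18, 5). λ = (5 - 17)/(18 - 17) ≡ 11/1 mod 23. 1⁻¹ ≡ 1 (mod 23), so λ ≡ 11.
  x = λ² - 17 - 18 = 121 - 35 ≡ 17; y = λ·(17 - 17) - 17 ≡ 6. → (17, 6)

(17, 6)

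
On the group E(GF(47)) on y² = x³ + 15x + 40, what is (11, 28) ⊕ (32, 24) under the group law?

(31, 34)

(11, 28) + (32, 24). λ = (24 - 28)/(32 - 11) ≡ 43/21 mod 47. 21⁻¹ ≡ 9 (mod 47), so λ ≡ 11.
  x = λ² - 11 - 32 = 121 - 43 ≡ 31; y = λ·(11 - 31) - 28 ≡ 34. → (31, 34)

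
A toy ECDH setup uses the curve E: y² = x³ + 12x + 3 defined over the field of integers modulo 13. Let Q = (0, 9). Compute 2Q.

tangent at (0, 9): λ = (3·0² + 12)/(2·9) ≡ 12/5. 5⁻¹ ≡ 8 (mod 13), so λ ≡ 12·8 ≡ 5.
  x = λ² - 0 - 0 = 25 - 0 ≡ 12; y = λ·(0 - 12) - 9 ≡ 9. → (12, 9)

(12, 9)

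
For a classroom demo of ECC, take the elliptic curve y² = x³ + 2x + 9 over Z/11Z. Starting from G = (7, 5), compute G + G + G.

(8, 8)

Repeated addition: build up to 3G.
2G: tangent at (7, 5): λ = (3·7² + 2)/(2·5) ≡ 6/10. 10⁻¹ ≡ 10 (mod 11), so λ ≡ 6·10 ≡ 5.
  x = λ² - 7 - 7 = 25 - 14 ≡ 0; y = λ·(7 - 0) - 5 ≡ 8. → (0, 8)
3G: (0, 8) + (7, 5). λ = (5 - 8)/(7 - 0) ≡ 8/7 mod 11. 7⁻¹ ≡ 8 (mod 11) since 7·8 = 56 ≡ 1, so λ ≡ 9.
  x = λ² - 0 - 7 = 81 - 7 ≡ 8; y = λ·(0 - 8) - 8 ≡ 8. → (8, 8)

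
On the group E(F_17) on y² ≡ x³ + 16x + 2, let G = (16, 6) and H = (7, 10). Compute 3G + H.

First 3G:
Repeated addition: build up to 3G.
2G: tangent at (16, 6): λ = (3·16² + 16)/(2·6) ≡ 2/12. 12⁻¹ ≡ 10 (mod 17) since 12·10 = 120 ≡ 1, so λ ≡ 2·10 ≡ 3.
  x = λ² - 16 - 16 = 9 - 32 ≡ 11; y = λ·(16 - 11) - 6 ≡ 9. → (11, 9)
3G: (11, 9) + (16, 6). λ = (6 - 9)/(16 - 11) ≡ 14/5 mod 17. 5⁻¹ ≡ 7 (mod 17), so λ ≡ 13.
  x = λ² - 11 - 16 = 169 - 27 ≡ 6; y = λ·(11 - 6) - 9 ≡ 5. → (6, 5)
3G = (6, 5).
Finally 3G + H:
(6, 5) + (7, 10). λ = (10 - 5)/(7 - 6) ≡ 5/1 mod 17. 1⁻¹ ≡ 1 (mod 17), so λ ≡ 5.
  x = λ² - 6 - 7 = 25 - 13 ≡ 12; y = λ·(6 - 12) - 5 ≡ 16. → (12, 16)

(12, 16)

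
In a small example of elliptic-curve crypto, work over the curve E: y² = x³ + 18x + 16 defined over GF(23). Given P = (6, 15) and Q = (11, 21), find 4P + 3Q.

First 4P:
Repeated addition: build up to 4P.
2P: tangent at (6, 15): λ = (3·6² + 18)/(2·15) ≡ 11/7. 7⁻¹ ≡ 10 (mod 23), so λ ≡ 11·10 ≡ 18.
  x = λ² - 6 - 6 = 324 - 12 ≡ 13; y = λ·(6 - 13) - 15 ≡ 20. → (13, 20)
3P: (13, 20) + (6, 15). λ = (15 - 20)/(6 - 13) ≡ 18/16 mod 23. 16⁻¹ ≡ 13 (mod 23) since 16·13 = 208 ≡ 1, so λ ≡ 4.
  x = λ² - 13 - 6 = 16 - 19 ≡ 20; y = λ·(13 - 20) - 20 ≡ 21. → (20, 21)
4P: (20, 21) + (6, 15). λ = (15 - 21)/(6 - 20) ≡ 17/9 mod 23. 9⁻¹ ≡ 18 (mod 23), so λ ≡ 7.
  x = λ² - 20 - 6 = 49 - 26 ≡ 0; y = λ·(20 - 0) - 21 ≡ 4. → (0, 4)
4P = (0, 4).
Next 3Q:
Repeated addition: build up to 3Q.
2Q: tangent at (11, 21): λ = (3·11² + 18)/(2·21) ≡ 13/19. 19⁻¹ ≡ 17 (mod 23), so λ ≡ 13·17 ≡ 14.
  x = λ² - 11 - 11 = 196 - 22 ≡ 13; y = λ·(11 - 13) - 21 ≡ 20. → (13, 20)
3Q: (13, 20) + (11, 21). λ = (21 - 20)/(11 - 13) ≡ 1/21 mod 23. 21⁻¹ ≡ 11 (mod 23), so λ ≡ 11.
  x = λ² - 13 - 11 = 121 - 24 ≡ 5; y = λ·(13 - 5) - 20 ≡ 22. → (5, 22)
3Q = (5, 22).
Finally 4P + 3Q:
(0, 4) + (5, 22). λ = (22 - 4)/(5 - 0) ≡ 18/5 mod 23. 5⁻¹ ≡ 14 (mod 23), so λ ≡ 22.
  x = λ² - 0 - 5 = 484 - 5 ≡ 19; y = λ·(0 - 19) - 4 ≡ 15. → (19, 15)

(19, 15)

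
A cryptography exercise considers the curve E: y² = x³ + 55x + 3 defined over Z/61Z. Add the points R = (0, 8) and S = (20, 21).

(37, 32)

(0, 8) + (20, 21). λ = (21 - 8)/(20 - 0) ≡ 13/20 mod 61. 20⁻¹ ≡ 58 (mod 61), so λ ≡ 22.
  x = λ² - 0 - 20 = 484 - 20 ≡ 37; y = λ·(0 - 37) - 8 ≡ 32. → (37, 32)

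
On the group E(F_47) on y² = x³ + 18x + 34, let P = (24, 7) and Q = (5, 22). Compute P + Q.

(24, 7) + (5, 22). λ = (22 - 7)/(5 - 24) ≡ 15/28 mod 47. 28⁻¹ ≡ 42 (mod 47), so λ ≡ 19.
  x = λ² - 24 - 5 = 361 - 29 ≡ 3; y = λ·(24 - 3) - 7 ≡ 16. → (3, 16)

(3, 16)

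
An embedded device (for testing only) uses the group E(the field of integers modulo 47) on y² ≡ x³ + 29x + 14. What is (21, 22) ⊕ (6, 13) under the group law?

(26, 22)

(21, 22) + (6, 13). λ = (13 - 22)/(6 - 21) ≡ 38/32 mod 47. 32⁻¹ ≡ 25 (mod 47), so λ ≡ 10.
  x = λ² - 21 - 6 = 100 - 27 ≡ 26; y = λ·(21 - 26) - 22 ≡ 22. → (26, 22)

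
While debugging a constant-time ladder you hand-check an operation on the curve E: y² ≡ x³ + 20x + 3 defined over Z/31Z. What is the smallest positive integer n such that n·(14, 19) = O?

9

2P: tangent at (14, 19): λ = (3·14² + 20)/(2·19) ≡ 19/7. 7⁻¹ ≡ 9 (mod 31), so λ ≡ 19·9 ≡ 16.
  x = λ² - 14 - 14 = 256 - 28 ≡ 11; y = λ·(14 - 11) - 19 ≡ 29. → (11, 29)
3P: (11, 29) + (14, 19). λ = (19 - 29)/(14 - 11) ≡ 21/3 mod 31. 3⁻¹ ≡ 21 (mod 31), so λ ≡ 7.
  x = λ² - 11 - 14 = 49 - 25 ≡ 24; y = λ·(11 - 24) - 29 ≡ 4. → (24, 4)
4P: (24, 4) + (14, 19). λ = (19 - 4)/(14 - 24) ≡ 15/21 mod 31. 21⁻¹ ≡ 3 (mod 31), so λ ≡ 14.
  x = λ² - 24 - 14 = 196 - 38 ≡ 3; y = λ·(24 - 3) - 4 ≡ 11. → (3, 11)
5P: (3, 11) + (14, 19). λ = (19 - 11)/(14 - 3) ≡ 8/11 mod 31. 11⁻¹ ≡ 17 (mod 31), so λ ≡ 12.
  x = λ² - 3 - 14 = 144 - 17 ≡ 3; y = λ·(3 - 3) - 11 ≡ 20. → (3, 20)
6P: (3, 20) + (14, 19). λ = (19 - 20)/(14 - 3) ≡ 30/11 mod 31. 11⁻¹ ≡ 17 (mod 31), so λ ≡ 14.
  x = λ² - 3 - 14 = 196 - 17 ≡ 24; y = λ·(3 - 24) - 20 ≡ 27. → (24, 27)
7P: (24, 27) + (14, 19). λ = (19 - 27)/(14 - 24) ≡ 23/21 mod 31. 21⁻¹ ≡ 3 (mod 31) since 21·3 = 63 ≡ 1, so λ ≡ 7.
  x = λ² - 24 - 14 = 49 - 38 ≡ 11; y = λ·(24 - 11) - 27 ≡ 2. → (11, 2)
8P: (11, 2) + (14, 19). λ = (19 - 2)/(14 - 11) ≡ 17/3 mod 31. 3⁻¹ ≡ 21 (mod 31), so λ ≡ 16.
  x = λ² - 11 - 14 = 256 - 25 ≡ 14; y = λ·(11 - 14) - 2 ≡ 12. → (14, 12)
9P: (14, 12) + (14, 19): same x and y₁ ≡ -y₂, so the sum is O.
9P = O, so the order is 9.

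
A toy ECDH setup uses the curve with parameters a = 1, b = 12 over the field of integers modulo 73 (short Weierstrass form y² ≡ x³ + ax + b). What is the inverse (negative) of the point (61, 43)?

-(61, 43) = (61, -43 mod 73) = (61, 30).

(61, 30)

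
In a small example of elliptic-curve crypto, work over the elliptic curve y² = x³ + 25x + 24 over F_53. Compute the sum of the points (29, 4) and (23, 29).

(29, 4) + (23, 29). λ = (29 - 4)/(23 - 29) ≡ 25/47 mod 53. 47⁻¹ ≡ 44 (mod 53), so λ ≡ 40.
  x = λ² - 29 - 23 = 1600 - 52 ≡ 11; y = λ·(29 - 11) - 4 ≡ 27. → (11, 27)

(11, 27)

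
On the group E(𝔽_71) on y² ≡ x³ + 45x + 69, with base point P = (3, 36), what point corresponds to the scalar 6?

(3, 36)

Double-and-add on 6 = (110)₂. Start with P = (3, 36) for the leading 1-bit.
double: tangent at (3, 36): λ = (3·3² + 45)/(2·36) ≡ 1/1. 1⁻¹ ≡ 1 (mod 71) since 1·1 = 1 ≡ 1, so λ ≡ 1·1 ≡ 1.
  x = λ² - 3 - 3 = 1 - 6 ≡ 66; y = λ·(3 - 66) - 36 ≡ 43. → (66, 43)
add P: (66, 43) + (3, 36). λ = (36 - 43)/(3 - 66) ≡ 64/8 mod 71. 8⁻¹ ≡ 9 (mod 71), so λ ≡ 8.
  x = λ² - 66 - 3 = 64 - 69 ≡ 66; y = λ·(66 - 66) - 43 ≡ 28. → (66, 28)
double: tangent at (66, 28): λ = (3·66² + 45)/(2·28) ≡ 49/56. 56⁻¹ ≡ 52 (mod 71), so λ ≡ 49·52 ≡ 63.
  x = λ² - 66 - 66 = 3969 - 132 ≡ 3; y = λ·(66 - 3) - 28 ≡ 36. → (3, 36)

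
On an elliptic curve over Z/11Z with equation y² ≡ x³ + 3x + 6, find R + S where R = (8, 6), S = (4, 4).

(2, 8)

(8, 6) + (4, 4). λ = (4 - 6)/(4 - 8) ≡ 9/7 mod 11. 7⁻¹ ≡ 8 (mod 11), so λ ≡ 6.
  x = λ² - 8 - 4 = 36 - 12 ≡ 2; y = λ·(8 - 2) - 6 ≡ 8. → (2, 8)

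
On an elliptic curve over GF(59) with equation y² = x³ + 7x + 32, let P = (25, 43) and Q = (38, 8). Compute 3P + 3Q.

(37, 26)

First 3P:
Repeated addition: build up to 3P.
2P: tangent at (25, 43): λ = (3·25² + 7)/(2·43) ≡ 53/27. 27⁻¹ ≡ 35 (mod 59) since 27·35 = 945 ≡ 1, so λ ≡ 53·35 ≡ 26.
  x = λ² - 25 - 25 = 676 - 50 ≡ 36; y = λ·(25 - 36) - 43 ≡ 25. → (36, 25)
3P: (36, 25) + (25, 43). λ = (43 - 25)/(25 - 36) ≡ 18/48 mod 59. 48⁻¹ ≡ 16 (mod 59), so λ ≡ 52.
  x = λ² - 36 - 25 = 2704 - 61 ≡ 47; y = λ·(36 - 47) - 25 ≡ 52. → (47, 52)
3P = (47, 52).
Next 3Q:
Repeated addition: build up to 3Q.
2Q: tangent at (38, 8): λ = (3·38² + 7)/(2·8) ≡ 32/16. 16⁻¹ ≡ 48 (mod 59) since 16·48 = 768 ≡ 1, so λ ≡ 32·48 ≡ 2.
  x = λ² - 38 - 38 = 4 - 76 ≡ 46; y = λ·(38 - 46) - 8 ≡ 35. → (46, 35)
3Q: (46, 35) + (38, 8). λ = (8 - 35)/(38 - 46) ≡ 32/51 mod 59. 51⁻¹ ≡ 22 (mod 59), so λ ≡ 55.
  x = λ² - 46 - 38 = 3025 - 84 ≡ 50; y = λ·(46 - 50) - 35 ≡ 40. → (50, 40)
3Q = (50, 40).
Finally 3P + 3Q:
(47, 52) + (50, 40). λ = (40 - 52)/(50 - 47) ≡ 47/3 mod 59. 3⁻¹ ≡ 20 (mod 59), so λ ≡ 55.
  x = λ² - 47 - 50 = 3025 - 97 ≡ 37; y = λ·(47 - 37) - 52 ≡ 26. → (37, 26)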